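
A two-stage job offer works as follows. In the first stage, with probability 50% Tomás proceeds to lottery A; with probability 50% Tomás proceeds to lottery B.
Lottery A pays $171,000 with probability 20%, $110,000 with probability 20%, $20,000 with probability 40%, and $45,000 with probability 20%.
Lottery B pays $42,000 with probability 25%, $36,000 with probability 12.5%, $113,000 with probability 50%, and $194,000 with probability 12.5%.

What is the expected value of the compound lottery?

EV(A) = 0.2 × 171000 + 0.2 × 110000 + 0.4 × 20000 + 0.2 × 45000 = 34200 + 22000 + 8000 + 9000 = 73200
EV(B) = 0.25 × 42000 + 0.125 × 36000 + 0.5 × 113000 + 0.125 × 194000 = 10500 + 4500 + 56500 + 24250 = 95750
Overall = 0.5 × 73200 + 0.5 × 95750 = 36600 + 47875 = 84475

$84,475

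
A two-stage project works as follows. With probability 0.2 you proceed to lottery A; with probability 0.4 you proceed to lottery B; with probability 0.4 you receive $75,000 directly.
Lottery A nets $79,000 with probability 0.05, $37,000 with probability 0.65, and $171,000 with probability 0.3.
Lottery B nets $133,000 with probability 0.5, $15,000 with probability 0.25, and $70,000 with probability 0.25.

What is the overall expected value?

$80,960

EV(A) = 0.05 × 79000 + 0.65 × 37000 + 0.3 × 171000 = 3950 + 24050 + 51300 = 79300
EV(B) = 0.5 × 133000 + 0.25 × 15000 + 0.25 × 70000 = 66500 + 3750 + 17500 = 87750
Branch C: 75000 (certain)
Overall = 0.2 × 79300 + 0.4 × 87750 + 0.4 × 75000 = 15860 + 35100 + 30000 = 80960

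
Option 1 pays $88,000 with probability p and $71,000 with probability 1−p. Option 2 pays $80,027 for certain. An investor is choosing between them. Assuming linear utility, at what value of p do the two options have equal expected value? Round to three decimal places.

p·88000 + (1−p)·71000 = 80027
17000p + 71000 = 80027
p = (80027 − 71000) / 17000

p = 0.531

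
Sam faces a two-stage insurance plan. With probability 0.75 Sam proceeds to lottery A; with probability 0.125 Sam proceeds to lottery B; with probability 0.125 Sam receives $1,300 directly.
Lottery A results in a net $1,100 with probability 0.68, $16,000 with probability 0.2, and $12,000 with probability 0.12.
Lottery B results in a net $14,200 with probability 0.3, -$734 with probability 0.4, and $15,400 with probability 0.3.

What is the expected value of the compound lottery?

$5,276.80

EV(A) = 0.68 × 1100 + 0.2 × 16000 + 0.12 × 12000 = 748 + 3200 + 1440 = 5388
EV(B) = 0.3 × 14200 + 0.4 × (-734) + 0.3 × 15400 = 4260 − 293.6 + 4620 = 8586.4
Branch C: 1300 (certain)
Overall = 0.75 × 5388 + 0.125 × 8586.4 + 0.125 × 1300 = 4041 + 1073.3 + 162.5 = 5276.8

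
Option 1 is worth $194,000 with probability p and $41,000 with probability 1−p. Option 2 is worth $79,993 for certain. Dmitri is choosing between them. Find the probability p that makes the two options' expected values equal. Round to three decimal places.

p·194000 + (1−p)·41000 = 79993
153000p + 41000 = 79993
p = (79993 − 41000) / 153000

p = 0.255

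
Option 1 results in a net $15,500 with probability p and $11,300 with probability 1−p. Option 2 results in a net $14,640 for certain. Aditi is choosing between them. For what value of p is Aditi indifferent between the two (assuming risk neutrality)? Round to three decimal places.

p·15500 + (1−p)·11300 = 14640
4200p + 11300 = 14640
p = (14640 − 11300) / 4200

p = 0.795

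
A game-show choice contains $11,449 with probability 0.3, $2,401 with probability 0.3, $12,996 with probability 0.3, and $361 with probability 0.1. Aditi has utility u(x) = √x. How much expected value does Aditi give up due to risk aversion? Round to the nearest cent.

E[u] = 0.3·√11449 + 0.3·√2401 + 0.3·√12996 + 0.1·√361 = 0.3·107 + 0.3·49 + 0.3·114 + 0.1·19 = 82.9
CE = (82.9)² = 6872.41
Risk premium = EV − CE = 8089.9 − 6872.41 = 1217.49

$1,217.49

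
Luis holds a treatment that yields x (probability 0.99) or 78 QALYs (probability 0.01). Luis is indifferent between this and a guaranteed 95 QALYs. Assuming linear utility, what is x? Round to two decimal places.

x = 95.17 QALYs

0.99·x + 0.01·78 = 95
0.99·x = 95 − 0.78 = 94.22
x = 94.22 / 0.99 = 95.1717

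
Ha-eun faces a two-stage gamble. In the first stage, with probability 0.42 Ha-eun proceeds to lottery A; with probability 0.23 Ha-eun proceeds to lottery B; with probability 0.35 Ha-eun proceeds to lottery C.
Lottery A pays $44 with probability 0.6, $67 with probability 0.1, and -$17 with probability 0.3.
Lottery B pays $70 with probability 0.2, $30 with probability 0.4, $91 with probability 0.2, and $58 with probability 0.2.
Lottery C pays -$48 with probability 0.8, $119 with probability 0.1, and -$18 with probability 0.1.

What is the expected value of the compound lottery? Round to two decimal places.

$14.69

EV(A) = 0.6 × 44 + 0.1 × 67 + 0.3 × (-17) = 26.4 + 6.7 − 5.1 = 28
EV(B) = 0.2 × 70 + 0.4 × 30 + 0.2 × 91 + 0.2 × 58 = 14 + 12 + 18.2 + 11.6 = 55.8
EV(C) = 0.8 × (-48) + 0.1 × 119 + 0.1 × (-18) = -38.4 + 11.9 − 1.8 = -28.3
Overall = 0.42 × 28 + 0.23 × 55.8 + 0.35 × (-28.3) = 11.76 + 12.834 − 9.905 = 14.689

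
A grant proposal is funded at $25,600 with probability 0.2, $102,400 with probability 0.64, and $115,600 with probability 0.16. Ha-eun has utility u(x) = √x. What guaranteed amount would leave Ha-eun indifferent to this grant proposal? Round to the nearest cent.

E[u] = 0.2·√25600 + 0.64·√102400 + 0.16·√115600 = 0.2·160 + 0.64·320 + 0.16·340 = 291.2
CE = (291.2)² = 84797.44

$84,797.44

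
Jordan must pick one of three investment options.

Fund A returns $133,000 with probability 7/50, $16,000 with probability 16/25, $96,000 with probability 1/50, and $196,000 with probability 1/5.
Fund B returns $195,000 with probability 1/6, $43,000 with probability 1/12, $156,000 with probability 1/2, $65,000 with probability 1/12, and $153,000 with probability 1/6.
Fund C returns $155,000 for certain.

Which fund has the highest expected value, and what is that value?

Fund C ($155,000)

Fund A = 7/50 × 133000 + 16/25 × 16000 + 1/50 × 96000 + 1/5 × 196000 = 18620 + 10240 + 1920 + 39200 = 69980
Fund B = 1/6 × 195000 + 1/12 × 43000 + 1/2 × 156000 + 1/12 × 65000 + 1/6 × 153000 = 32500 + 3583.3333 + 78000 + 5416.6667 + 25500 = 145000
Fund C: 155000 (certain)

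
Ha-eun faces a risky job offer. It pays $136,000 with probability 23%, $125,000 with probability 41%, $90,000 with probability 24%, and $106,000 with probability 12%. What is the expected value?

$116,850

EV = 0.23 × 136000 + 0.41 × 125000 + 0.24 × 90000 + 0.12 × 106000 = 31280 + 51250 + 21600 + 12720 = 116850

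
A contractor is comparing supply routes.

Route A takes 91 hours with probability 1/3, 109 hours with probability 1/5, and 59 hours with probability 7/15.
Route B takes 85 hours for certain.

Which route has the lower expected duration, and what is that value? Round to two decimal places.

Route A (79.67 hours)

Route A = 1/3 × 91 + 1/5 × 109 + 7/15 × 59 = 30.3333 + 21.8 + 27.5333 = 79.6667
Route B: 85 (certain)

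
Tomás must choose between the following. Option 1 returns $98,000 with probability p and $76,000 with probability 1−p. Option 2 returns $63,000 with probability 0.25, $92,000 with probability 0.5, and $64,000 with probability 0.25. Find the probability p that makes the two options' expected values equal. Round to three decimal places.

EV(Option 2) = 0.25 × 63000 + 0.5 × 92000 + 0.25 × 64000 = 15750 + 46000 + 16000 = 77750
p·98000 + (1−p)·76000 = 77750
22000p + 76000 = 77750
p = (77750 − 76000) / 22000

p = 0.080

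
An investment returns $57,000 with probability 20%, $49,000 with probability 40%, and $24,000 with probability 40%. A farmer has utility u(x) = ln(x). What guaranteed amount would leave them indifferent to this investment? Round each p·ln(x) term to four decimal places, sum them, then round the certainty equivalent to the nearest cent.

$37,960.45

E[u] = 0.2·ln(57000) + 0.4·ln(49000) + 0.4·ln(24000) = 2.1902 + 4.3198 + 4.0343 = 10.5443
CE = e^10.5443 ≈ 37960.45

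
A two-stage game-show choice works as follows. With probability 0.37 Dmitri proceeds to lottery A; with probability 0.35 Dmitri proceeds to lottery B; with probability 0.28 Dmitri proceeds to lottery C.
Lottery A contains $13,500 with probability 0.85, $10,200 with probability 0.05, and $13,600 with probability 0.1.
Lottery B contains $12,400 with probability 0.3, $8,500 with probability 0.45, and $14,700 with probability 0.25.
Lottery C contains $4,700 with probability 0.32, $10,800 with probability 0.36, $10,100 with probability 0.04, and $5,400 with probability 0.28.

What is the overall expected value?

EV(A) = 0.85 × 13500 + 0.05 × 10200 + 0.1 × 13600 = 11475 + 510 + 1360 = 13345
EV(B) = 0.3 × 12400 + 0.45 × 8500 + 0.25 × 14700 = 3720 + 3825 + 3675 = 11220
EV(C) = 0.32 × 4700 + 0.36 × 10800 + 0.04 × 10100 + 0.28 × 5400 = 1504 + 3888 + 404 + 1512 = 7308
Overall = 0.37 × 13345 + 0.35 × 11220 + 0.28 × 7308 = 4937.65 + 3927 + 2046.24 = 10910.89

$10,910.89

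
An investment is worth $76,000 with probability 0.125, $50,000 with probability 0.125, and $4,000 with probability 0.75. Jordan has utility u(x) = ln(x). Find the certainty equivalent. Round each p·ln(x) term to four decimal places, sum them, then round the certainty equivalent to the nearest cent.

E[u] = 0.125·ln(76000) + 0.125·ln(50000) + 0.75·ln(4000) = 1.4048 + 1.3525 + 6.2205 = 8.9778
CE = e^8.9778 ≈ 7925.18

$7,925.18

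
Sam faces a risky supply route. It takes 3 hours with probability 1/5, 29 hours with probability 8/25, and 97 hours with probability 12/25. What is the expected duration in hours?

56.44 hours

EV = 1/5 × 3 + 8/25 × 29 + 12/25 × 97 = 0.6 + 9.28 + 46.56 = 56.44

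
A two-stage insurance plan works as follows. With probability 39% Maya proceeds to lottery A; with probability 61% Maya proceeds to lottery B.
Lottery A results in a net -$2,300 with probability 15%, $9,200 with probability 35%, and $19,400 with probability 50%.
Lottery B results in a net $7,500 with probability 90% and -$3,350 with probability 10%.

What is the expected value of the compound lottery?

$8,817.40

EV(A) = 0.15 × (-2300) + 0.35 × 9200 + 0.5 × 19400 = -345 + 3220 + 9700 = 12575
EV(B) = 0.9 × 7500 + 0.1 × (-3350) = 6750 − 335 = 6415
Overall = 0.39 × 12575 + 0.61 × 6415 = 4904.25 + 3913.15 = 8817.4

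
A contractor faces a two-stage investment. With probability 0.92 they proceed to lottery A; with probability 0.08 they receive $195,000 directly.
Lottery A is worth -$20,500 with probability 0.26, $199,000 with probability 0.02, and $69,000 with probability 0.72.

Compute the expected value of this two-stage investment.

$60,063.60

EV(A) = 0.26 × (-20500) + 0.02 × 199000 + 0.72 × 69000 = -5330 + 3980 + 49680 = 48330
Branch B: 195000 (certain)
Overall = 0.92 × 48330 + 0.08 × 195000 = 44463.6 + 15600 = 60063.6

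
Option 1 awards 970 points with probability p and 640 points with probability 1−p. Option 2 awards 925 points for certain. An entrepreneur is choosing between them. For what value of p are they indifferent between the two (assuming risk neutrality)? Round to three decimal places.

p·970 + (1−p)·640 = 925
330p + 640 = 925
p = (925 − 640) / 330

p = 0.864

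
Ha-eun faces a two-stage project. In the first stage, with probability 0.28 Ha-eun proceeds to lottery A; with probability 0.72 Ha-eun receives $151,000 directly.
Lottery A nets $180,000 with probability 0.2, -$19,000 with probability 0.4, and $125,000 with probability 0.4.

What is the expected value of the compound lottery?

$130,672

EV(A) = 0.2 × 180000 + 0.4 × (-19000) + 0.4 × 125000 = 36000 − 7600 + 50000 = 78400
Branch B: 151000 (certain)
Overall = 0.28 × 78400 + 0.72 × 151000 = 21952 + 108720 = 130672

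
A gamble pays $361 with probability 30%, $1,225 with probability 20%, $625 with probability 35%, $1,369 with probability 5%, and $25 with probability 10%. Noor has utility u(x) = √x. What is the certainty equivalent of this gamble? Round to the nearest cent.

$566.44

E[u] = 0.3·√361 + 0.2·√1225 + 0.35·√625 + 0.05·√1369 + 0.1·√25 = 0.3·19 + 0.2·35 + 0.35·25 + 0.05·37 + 0.1·5 = 23.8
CE = (23.8)² = 566.44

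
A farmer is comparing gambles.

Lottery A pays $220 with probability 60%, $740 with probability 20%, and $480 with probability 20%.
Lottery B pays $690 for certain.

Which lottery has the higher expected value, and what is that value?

Lottery A = 0.6 × 220 + 0.2 × 740 + 0.2 × 480 = 132 + 148 + 96 = 376
Lottery B: 690 (certain)

Lottery B ($690)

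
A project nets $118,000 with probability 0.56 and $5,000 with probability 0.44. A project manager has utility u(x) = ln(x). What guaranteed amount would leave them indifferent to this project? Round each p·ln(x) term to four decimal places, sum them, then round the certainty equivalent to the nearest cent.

$29,363.27

E[u] = 0.56·ln(118000) + 0.44·ln(5000) = 6.5399 + 3.7476 = 10.2875
CE = e^10.2875 ≈ 29363.27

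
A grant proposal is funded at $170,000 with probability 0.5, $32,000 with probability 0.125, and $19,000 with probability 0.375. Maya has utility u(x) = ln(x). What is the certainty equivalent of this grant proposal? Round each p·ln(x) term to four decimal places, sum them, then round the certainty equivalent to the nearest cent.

$60,663.65

E[u] = 0.5·ln(170000) + 0.125·ln(32000) + 0.375·ln(19000) = 6.0218 + 1.2967 + 3.6946 = 11.0131
CE = e^11.0131 ≈ 60663.65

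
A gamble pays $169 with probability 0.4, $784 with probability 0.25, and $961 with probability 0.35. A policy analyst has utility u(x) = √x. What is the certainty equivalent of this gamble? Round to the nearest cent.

E[u] = 0.4·√169 + 0.25·√784 + 0.35·√961 = 0.4·13 + 0.25·28 + 0.35·31 = 23.05
CE = (23.05)² = 531.3025

$531.30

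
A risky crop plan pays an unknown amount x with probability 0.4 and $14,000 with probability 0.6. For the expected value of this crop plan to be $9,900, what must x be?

0.4·x + 0.6·14000 = 9900
0.4·x = 9900 − 8400 = 1500
x = 1500 / 0.4 = 3750

x = $3,750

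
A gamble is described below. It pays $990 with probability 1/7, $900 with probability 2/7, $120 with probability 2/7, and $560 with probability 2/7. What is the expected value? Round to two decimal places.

EV = 1/7 × 990 + 2/7 × 900 + 2/7 × 120 + 2/7 × 560 = 141.4286 + 257.1429 + 34.2857 + 160 = 592.8571

$592.86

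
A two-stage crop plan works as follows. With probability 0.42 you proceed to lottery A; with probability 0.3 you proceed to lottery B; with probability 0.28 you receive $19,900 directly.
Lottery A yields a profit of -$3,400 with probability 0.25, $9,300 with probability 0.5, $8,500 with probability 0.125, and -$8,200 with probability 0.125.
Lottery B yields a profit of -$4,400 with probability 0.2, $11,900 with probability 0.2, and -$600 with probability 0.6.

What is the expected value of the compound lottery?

EV(A) = 0.25 × (-3400) + 0.5 × 9300 + 0.125 × 8500 + 0.125 × (-8200) = -850 + 4650 + 1062.5 − 1025 = 3837.5
EV(B) = 0.2 × (-4400) + 0.2 × 11900 + 0.6 × (-600) = -880 + 2380 − 360 = 1140
Branch C: 19900 (certain)
Overall = 0.42 × 3837.5 + 0.3 × 1140 + 0.28 × 19900 = 1611.75 + 342 + 5572 = 7525.75

$7,525.75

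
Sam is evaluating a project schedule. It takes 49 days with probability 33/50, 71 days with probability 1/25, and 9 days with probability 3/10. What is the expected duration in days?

37.88 days

EV = 33/50 × 49 + 1/25 × 71 + 3/10 × 9 = 32.34 + 2.84 + 2.7 = 37.88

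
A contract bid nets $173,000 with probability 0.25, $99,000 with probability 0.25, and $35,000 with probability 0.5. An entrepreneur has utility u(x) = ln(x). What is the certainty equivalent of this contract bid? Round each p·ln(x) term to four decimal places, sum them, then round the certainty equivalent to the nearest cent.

E[u] = 0.25·ln(173000) + 0.25·ln(99000) + 0.5·ln(35000) = 3.0153 + 2.8757 + 5.2316 = 11.1226
CE = e^11.1226 ≈ 67683.66

$67,683.66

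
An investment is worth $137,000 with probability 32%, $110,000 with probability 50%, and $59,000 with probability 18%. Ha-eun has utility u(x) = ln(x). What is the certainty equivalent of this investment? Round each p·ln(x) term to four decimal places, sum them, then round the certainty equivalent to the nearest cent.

E[u] = 0.32·ln(137000) + 0.5·ln(110000) + 0.18·ln(59000) = 3.7849 + 5.8041 + 1.9774 = 11.5664
CE = e^11.5664 ≈ 105493.01

$105,493.01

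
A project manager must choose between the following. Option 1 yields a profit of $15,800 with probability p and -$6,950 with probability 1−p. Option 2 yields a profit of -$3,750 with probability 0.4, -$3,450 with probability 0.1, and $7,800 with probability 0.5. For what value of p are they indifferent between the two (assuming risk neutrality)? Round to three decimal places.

EV(Option 2) = 0.4 × (-3750) + 0.1 × (-3450) + 0.5 × 7800 = -1500 − 345 + 3900 = 2055
p·15800 + (1−p)·(-6950) = 2055
22750p − 6950 = 2055
p = (2055 + 6950) / 22750

p = 0.396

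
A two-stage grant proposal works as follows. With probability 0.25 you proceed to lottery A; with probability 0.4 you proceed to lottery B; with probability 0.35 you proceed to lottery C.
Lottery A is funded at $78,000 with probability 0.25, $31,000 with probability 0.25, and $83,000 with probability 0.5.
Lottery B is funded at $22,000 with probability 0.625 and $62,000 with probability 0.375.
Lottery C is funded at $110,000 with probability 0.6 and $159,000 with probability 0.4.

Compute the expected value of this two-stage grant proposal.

$77,347.50

EV(A) = 0.25 × 78000 + 0.25 × 31000 + 0.5 × 83000 = 19500 + 7750 + 41500 = 68750
EV(B) = 0.625 × 22000 + 0.375 × 62000 = 13750 + 23250 = 37000
EV(C) = 0.6 × 110000 + 0.4 × 159000 = 66000 + 63600 = 129600
Overall = 0.25 × 68750 + 0.4 × 37000 + 0.35 × 129600 = 17187.5 + 14800 + 45360 = 77347.5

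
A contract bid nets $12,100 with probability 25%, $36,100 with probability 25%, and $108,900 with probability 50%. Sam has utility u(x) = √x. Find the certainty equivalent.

E[u] = 0.25·√12100 + 0.25·√36100 + 0.5·√108900 = 0.25·110 + 0.25·190 + 0.5·330 = 240
CE = (240)² = 57600

$57,600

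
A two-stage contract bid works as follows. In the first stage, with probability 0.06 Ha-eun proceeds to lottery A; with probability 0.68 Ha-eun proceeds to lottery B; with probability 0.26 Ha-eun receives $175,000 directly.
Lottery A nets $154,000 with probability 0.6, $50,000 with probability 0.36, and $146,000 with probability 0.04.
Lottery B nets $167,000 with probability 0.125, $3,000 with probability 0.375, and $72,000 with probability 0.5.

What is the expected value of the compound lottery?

EV(A) = 0.6 × 154000 + 0.36 × 50000 + 0.04 × 146000 = 92400 + 18000 + 5840 = 116240
EV(B) = 0.125 × 167000 + 0.375 × 3000 + 0.5 × 72000 = 20875 + 1125 + 36000 = 58000
Branch C: 175000 (certain)
Overall = 0.06 × 116240 + 0.68 × 58000 + 0.26 × 175000 = 6974.4 + 39440 + 45500 = 91914.4

$91,914.40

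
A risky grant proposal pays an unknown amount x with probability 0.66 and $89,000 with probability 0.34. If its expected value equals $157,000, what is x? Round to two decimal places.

0.66·x + 0.34·89000 = 157000
0.66·x = 157000 − 30260 = 126740
x = 126740 / 0.66 = 192030.3030

x = $192,030.30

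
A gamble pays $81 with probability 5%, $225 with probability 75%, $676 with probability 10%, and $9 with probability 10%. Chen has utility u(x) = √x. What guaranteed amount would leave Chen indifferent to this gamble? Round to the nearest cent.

$213.16

E[u] = 0.05·√81 + 0.75·√225 + 0.1·√676 + 0.1·√9 = 0.05·9 + 0.75·15 + 0.1·26 + 0.1·3 = 14.6
CE = (14.6)² = 213.16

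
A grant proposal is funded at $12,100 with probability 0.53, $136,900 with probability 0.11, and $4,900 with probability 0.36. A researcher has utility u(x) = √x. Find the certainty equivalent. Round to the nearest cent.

$15,425.64

E[u] = 0.53·√12100 + 0.11·√136900 + 0.36·√4900 = 0.53·110 + 0.11·370 + 0.36·70 = 124.2
CE = (124.2)² = 15425.64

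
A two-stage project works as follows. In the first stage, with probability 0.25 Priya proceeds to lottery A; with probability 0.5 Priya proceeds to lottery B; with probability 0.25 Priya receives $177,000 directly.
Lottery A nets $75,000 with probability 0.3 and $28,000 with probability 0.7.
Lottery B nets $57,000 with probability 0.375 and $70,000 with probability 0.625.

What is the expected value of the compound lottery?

$87,337.50

EV(A) = 0.3 × 75000 + 0.7 × 28000 = 22500 + 19600 = 42100
EV(B) = 0.375 × 57000 + 0.625 × 70000 = 21375 + 43750 = 65125
Branch C: 177000 (certain)
Overall = 0.25 × 42100 + 0.5 × 65125 + 0.25 × 177000 = 10525 + 32562.5 + 44250 = 87337.5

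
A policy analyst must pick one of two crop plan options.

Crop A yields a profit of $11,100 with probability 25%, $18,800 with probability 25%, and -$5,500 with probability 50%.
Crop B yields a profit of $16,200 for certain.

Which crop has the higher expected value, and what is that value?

Crop B ($16,200)

Crop A = 0.25 × 11100 + 0.25 × 18800 + 0.5 × (-5500) = 2775 + 4700 − 2750 = 4725
Crop B: 16200 (certain)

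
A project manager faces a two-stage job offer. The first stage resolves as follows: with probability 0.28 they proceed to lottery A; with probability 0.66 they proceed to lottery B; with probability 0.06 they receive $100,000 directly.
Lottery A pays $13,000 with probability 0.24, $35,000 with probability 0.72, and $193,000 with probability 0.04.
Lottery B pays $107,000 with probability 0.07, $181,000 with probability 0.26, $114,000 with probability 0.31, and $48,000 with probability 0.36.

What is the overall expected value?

EV(A) = 0.24 × 13000 + 0.72 × 35000 + 0.04 × 193000 = 3120 + 25200 + 7720 = 36040
EV(B) = 0.07 × 107000 + 0.26 × 181000 + 0.31 × 114000 + 0.36 × 48000 = 7490 + 47060 + 35340 + 17280 = 107170
Branch C: 100000 (certain)
Overall = 0.28 × 36040 + 0.66 × 107170 + 0.06 × 100000 = 10091.2 + 70732.2 + 6000 = 86823.4

$86,823.40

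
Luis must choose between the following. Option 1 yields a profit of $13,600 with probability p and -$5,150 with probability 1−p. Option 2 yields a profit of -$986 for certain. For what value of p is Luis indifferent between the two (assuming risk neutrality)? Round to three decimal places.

p·13600 + (1−p)·(-5150) = -986
18750p − 5150 = -986
p = (-986 + 5150) / 18750

p = 0.222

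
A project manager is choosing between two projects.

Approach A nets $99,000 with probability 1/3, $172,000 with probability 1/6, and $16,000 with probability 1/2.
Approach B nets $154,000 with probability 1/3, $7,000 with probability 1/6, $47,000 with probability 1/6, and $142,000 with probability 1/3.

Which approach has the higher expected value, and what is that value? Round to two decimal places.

Approach A = 1/3 × 99000 + 1/6 × 172000 + 1/2 × 16000 = 33000 + 28666.6667 + 8000 = 69666.6667
Approach B = 1/3 × 154000 + 1/6 × 7000 + 1/6 × 47000 + 1/3 × 142000 = 51333.3333 + 1166.6667 + 7833.3333 + 47333.3333 = 107666.6667

Approach B ($107,666.67)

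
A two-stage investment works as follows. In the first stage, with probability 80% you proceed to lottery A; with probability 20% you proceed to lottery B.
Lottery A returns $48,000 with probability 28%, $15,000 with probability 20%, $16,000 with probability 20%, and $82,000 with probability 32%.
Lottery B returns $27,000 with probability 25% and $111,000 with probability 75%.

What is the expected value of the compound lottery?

$54,704

EV(A) = 0.28 × 48000 + 0.2 × 15000 + 0.2 × 16000 + 0.32 × 82000 = 13440 + 3000 + 3200 + 26240 = 45880
EV(B) = 0.25 × 27000 + 0.75 × 111000 = 6750 + 83250 = 90000
Overall = 0.8 × 45880 + 0.2 × 90000 = 36704 + 18000 = 54704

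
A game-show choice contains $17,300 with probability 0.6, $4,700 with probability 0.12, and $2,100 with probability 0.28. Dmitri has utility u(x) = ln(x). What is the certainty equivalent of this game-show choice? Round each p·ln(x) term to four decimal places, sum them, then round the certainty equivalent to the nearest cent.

E[u] = 0.6·ln(17300) + 0.12·ln(4700) + 0.28·ln(2100) = 5.8551 + 1.0146 + 2.1419 = 9.0116
CE = e^9.0116 ≈ 8197.63

$8,197.63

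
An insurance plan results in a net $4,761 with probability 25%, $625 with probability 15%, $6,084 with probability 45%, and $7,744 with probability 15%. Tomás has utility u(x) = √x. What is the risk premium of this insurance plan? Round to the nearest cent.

E[u] = 0.25·√4761 + 0.15·√625 + 0.45·√6084 + 0.15·√7744 = 0.25·69 + 0.15·25 + 0.45·78 + 0.15·88 = 69.3
CE = (69.3)² = 4802.49
Risk premium = EV − CE = 5183.4 − 4802.49 = 380.91

$380.91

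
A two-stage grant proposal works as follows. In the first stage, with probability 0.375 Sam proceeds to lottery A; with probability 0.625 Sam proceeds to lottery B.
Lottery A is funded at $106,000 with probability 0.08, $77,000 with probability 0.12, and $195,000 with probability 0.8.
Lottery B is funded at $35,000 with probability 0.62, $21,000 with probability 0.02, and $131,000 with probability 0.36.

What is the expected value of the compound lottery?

EV(A) = 0.08 × 106000 + 0.12 × 77000 + 0.8 × 195000 = 8480 + 9240 + 156000 = 173720
EV(B) = 0.62 × 35000 + 0.02 × 21000 + 0.36 × 131000 = 21700 + 420 + 47160 = 69280
Overall = 0.375 × 173720 + 0.625 × 69280 = 65145 + 43300 = 108445

$108,445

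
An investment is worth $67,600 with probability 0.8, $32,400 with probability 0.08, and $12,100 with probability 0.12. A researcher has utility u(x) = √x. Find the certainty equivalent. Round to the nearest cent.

E[u] = 0.8·√67600 + 0.08·√32400 + 0.12·√12100 = 0.8·260 + 0.08·180 + 0.12·110 = 235.6
CE = (235.6)² = 55507.36

$55,507.36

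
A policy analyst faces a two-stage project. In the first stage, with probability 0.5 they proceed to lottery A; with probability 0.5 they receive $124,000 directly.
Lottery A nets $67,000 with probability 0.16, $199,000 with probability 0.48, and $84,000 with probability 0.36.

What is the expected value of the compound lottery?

EV(A) = 0.16 × 67000 + 0.48 × 199000 + 0.36 × 84000 = 10720 + 95520 + 30240 = 136480
Branch B: 124000 (certain)
Overall = 0.5 × 136480 + 0.5 × 124000 = 68240 + 62000 = 130240

$130,240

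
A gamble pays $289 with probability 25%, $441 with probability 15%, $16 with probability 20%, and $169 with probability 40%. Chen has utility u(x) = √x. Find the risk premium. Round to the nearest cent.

$29.64

E[u] = 0.25·√289 + 0.15·√441 + 0.2·√16 + 0.4·√169 = 0.25·17 + 0.15·21 + 0.2·4 + 0.4·13 = 13.4
CE = (13.4)² = 179.56
Risk premium = EV − CE = 209.2 − 179.56 = 29.64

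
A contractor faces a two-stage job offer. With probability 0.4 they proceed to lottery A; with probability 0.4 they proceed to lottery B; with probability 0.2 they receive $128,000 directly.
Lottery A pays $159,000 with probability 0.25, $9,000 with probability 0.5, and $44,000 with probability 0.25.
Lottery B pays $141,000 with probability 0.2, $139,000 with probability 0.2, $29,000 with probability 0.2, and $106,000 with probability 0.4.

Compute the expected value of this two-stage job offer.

$89,380

EV(A) = 0.25 × 159000 + 0.5 × 9000 + 0.25 × 44000 = 39750 + 4500 + 11000 = 55250
EV(B) = 0.2 × 141000 + 0.2 × 139000 + 0.2 × 29000 + 0.4 × 106000 = 28200 + 27800 + 5800 + 42400 = 104200
Branch C: 128000 (certain)
Overall = 0.4 × 55250 + 0.4 × 104200 + 0.2 × 128000 = 22100 + 41680 + 25600 = 89380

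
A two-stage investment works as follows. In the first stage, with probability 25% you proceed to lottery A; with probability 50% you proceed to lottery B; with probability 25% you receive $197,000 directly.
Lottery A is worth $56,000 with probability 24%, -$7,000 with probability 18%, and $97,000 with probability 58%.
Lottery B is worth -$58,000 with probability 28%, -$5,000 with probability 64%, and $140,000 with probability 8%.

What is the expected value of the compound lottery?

EV(A) = 0.24 × 56000 + 0.18 × (-7000) + 0.58 × 97000 = 13440 − 1260 + 56260 = 68440
EV(B) = 0.28 × (-58000) + 0.64 × (-5000) + 0.08 × 140000 = -16240 − 3200 + 11200 = -8240
Branch C: 197000 (certain)
Overall = 0.25 × 68440 + 0.5 × (-8240) + 0.25 × 197000 = 17110 − 4120 + 49250 = 62240

$62,240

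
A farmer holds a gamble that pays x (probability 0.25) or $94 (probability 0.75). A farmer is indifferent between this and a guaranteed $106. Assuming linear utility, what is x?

0.25·x + 0.75·94 = 106
0.25·x = 106 − 70.5 = 35.5
x = 35.5 / 0.25 = 142

x = $142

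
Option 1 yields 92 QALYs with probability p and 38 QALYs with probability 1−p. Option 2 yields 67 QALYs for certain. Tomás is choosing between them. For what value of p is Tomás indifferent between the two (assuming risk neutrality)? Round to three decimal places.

p·92 + (1−p)·38 = 67
54p + 38 = 67
p = (67 − 38) / 54

p = 0.537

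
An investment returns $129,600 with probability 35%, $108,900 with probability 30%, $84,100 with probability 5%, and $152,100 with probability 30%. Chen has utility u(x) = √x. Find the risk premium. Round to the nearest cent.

E[u] = 0.35·√129600 + 0.3·√108900 + 0.05·√84100 + 0.3·√152100 = 0.35·360 + 0.3·330 + 0.05·290 + 0.3·390 = 356.5
CE = (356.5)² = 127092.25
Risk premium = EV − CE = 127865 − 127092.25 = 772.75

$772.75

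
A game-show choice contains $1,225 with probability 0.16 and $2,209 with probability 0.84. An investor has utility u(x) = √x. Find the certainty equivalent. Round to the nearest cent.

$2,032.21

E[u] = 0.16·√1225 + 0.84·√2209 = 0.16·35 + 0.84·47 = 45.08
CE = (45.08)² = 2032.2064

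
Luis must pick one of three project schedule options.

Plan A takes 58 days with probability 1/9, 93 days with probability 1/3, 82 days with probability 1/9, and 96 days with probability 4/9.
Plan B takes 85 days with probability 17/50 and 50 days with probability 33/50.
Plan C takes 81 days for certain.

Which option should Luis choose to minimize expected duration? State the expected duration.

Plan A = 1/9 × 58 + 1/3 × 93 + 1/9 × 82 + 4/9 × 96 = 6.4444 + 31 + 9.1111 + 42.6667 = 89.2222
Plan B = 17/50 × 85 + 33/50 × 50 = 28.9 + 33 = 61.9
Plan C: 81 (certain)

Plan B (61.9 days)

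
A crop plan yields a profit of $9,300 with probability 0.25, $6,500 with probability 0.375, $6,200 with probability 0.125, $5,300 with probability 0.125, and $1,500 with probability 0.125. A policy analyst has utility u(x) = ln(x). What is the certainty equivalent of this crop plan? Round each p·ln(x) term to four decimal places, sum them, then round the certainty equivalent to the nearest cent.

E[u] = 0.25·ln(9300) + 0.375·ln(6500) + 0.125·ln(6200) + 0.125·ln(5300) + 0.125·ln(1500) = 2.2844 + 3.2923 + 1.0915 + 1.0719 + 0.9142 = 8.6543
CE = e^8.6543 ≈ 5734.75

$5,734.75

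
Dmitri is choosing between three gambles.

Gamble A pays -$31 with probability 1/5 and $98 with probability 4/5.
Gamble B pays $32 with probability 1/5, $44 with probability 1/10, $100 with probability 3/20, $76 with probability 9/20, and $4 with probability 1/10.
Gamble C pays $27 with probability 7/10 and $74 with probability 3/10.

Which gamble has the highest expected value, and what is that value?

Gamble A = 1/5 × (-31) + 4/5 × 98 = -6.2 + 78.4 = 72.2
Gamble B = 1/5 × 32 + 1/10 × 44 + 3/20 × 100 + 9/20 × 76 + 1/10 × 4 = 6.4 + 4.4 + 15 + 34.2 + 0.4 = 60.4
Gamble C = 7/10 × 27 + 3/10 × 74 = 18.9 + 22.2 = 41.1

Gamble A ($72.20)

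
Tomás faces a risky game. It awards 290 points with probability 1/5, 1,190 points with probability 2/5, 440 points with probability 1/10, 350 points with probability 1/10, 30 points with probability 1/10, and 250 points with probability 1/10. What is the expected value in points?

EV = 1/5 × 290 + 2/5 × 1190 + 1/10 × 440 + 1/10 × 350 + 1/10 × 30 + 1/10 × 250 = 58 + 476 + 44 + 35 + 3 + 25 = 641

641 points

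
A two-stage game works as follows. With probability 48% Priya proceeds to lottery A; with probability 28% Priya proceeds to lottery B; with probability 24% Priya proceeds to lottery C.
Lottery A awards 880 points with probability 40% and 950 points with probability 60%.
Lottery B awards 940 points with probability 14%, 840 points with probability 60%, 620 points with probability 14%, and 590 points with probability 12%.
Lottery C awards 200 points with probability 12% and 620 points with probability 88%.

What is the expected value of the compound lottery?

801.36 points

EV(A) = 0.4 × 880 + 0.6 × 950 = 352 + 570 = 922
EV(B) = 0.14 × 940 + 0.6 × 840 + 0.14 × 620 + 0.12 × 590 = 131.6 + 504 + 86.8 + 70.8 = 793.2
EV(C) = 0.12 × 200 + 0.88 × 620 = 24 + 545.6 = 569.6
Overall = 0.48 × 922 + 0.28 × 793.2 + 0.24 × 569.6 = 442.56 + 222.096 + 136.704 = 801.36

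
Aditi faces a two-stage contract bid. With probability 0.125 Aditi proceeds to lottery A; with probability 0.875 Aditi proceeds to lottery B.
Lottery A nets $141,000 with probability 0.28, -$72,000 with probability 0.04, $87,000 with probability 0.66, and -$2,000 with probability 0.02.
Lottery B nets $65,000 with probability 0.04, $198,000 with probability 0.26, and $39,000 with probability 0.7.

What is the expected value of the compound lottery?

$82,955

EV(A) = 0.28 × 141000 + 0.04 × (-72000) + 0.66 × 87000 + 0.02 × (-2000) = 39480 − 2880 + 57420 − 40 = 93980
EV(B) = 0.04 × 65000 + 0.26 × 198000 + 0.7 × 39000 = 2600 + 51480 + 27300 = 81380
Overall = 0.125 × 93980 + 0.875 × 81380 = 11747.5 + 71207.5 = 82955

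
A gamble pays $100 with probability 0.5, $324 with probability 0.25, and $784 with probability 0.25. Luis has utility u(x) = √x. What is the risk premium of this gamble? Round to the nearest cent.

$54.75

E[u] = 0.5·√100 + 0.25·√324 + 0.25·√784 = 0.5·10 + 0.25·18 + 0.25·28 = 16.5
CE = (16.5)² = 272.25
Risk premium = EV − CE = 327 − 272.25 = 54.75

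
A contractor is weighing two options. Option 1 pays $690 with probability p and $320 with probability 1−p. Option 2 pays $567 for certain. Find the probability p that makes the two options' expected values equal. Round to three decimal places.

p = 0.668

p·690 + (1−p)·320 = 567
370p + 320 = 567
p = (567 − 320) / 370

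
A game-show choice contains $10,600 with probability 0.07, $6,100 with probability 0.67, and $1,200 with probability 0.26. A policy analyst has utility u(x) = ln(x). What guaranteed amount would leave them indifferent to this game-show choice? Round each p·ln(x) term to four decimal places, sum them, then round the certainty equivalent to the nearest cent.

$4,154.30

E[u] = 0.07·ln(10600) + 0.67·ln(6100) + 0.26·ln(1200) = 0.6488 + 5.8397 + 1.8434 = 8.3319
CE = e^8.3319 ≈ 4154.30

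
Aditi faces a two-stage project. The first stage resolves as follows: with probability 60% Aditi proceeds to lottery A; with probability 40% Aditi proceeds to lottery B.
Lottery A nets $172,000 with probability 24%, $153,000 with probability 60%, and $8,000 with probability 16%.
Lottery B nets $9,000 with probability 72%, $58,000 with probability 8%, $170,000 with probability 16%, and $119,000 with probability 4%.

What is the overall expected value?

EV(A) = 0.24 × 172000 + 0.6 × 153000 + 0.16 × 8000 = 41280 + 91800 + 1280 = 134360
EV(B) = 0.72 × 9000 + 0.08 × 58000 + 0.16 × 170000 + 0.04 × 119000 = 6480 + 4640 + 27200 + 4760 = 43080
Overall = 0.6 × 134360 + 0.4 × 43080 = 80616 + 17232 = 97848

$97,848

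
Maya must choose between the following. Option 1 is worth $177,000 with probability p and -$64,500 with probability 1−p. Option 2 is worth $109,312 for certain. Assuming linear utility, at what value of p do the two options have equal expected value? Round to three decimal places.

p = 0.720

p·177000 + (1−p)·(-64500) = 109312
241500p − 64500 = 109312
p = (109312 + 64500) / 241500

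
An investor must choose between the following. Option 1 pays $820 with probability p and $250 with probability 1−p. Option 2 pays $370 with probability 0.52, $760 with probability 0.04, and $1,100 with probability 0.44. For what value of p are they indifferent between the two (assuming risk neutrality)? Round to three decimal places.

EV(Option 2) = 0.52 × 370 + 0.04 × 760 + 0.44 × 1100 = 192.4 + 30.4 + 484 = 706.8
p·820 + (1−p)·250 = 706.8
570p + 250 = 706.8
p = (706.8 − 250) / 570

p = 0.801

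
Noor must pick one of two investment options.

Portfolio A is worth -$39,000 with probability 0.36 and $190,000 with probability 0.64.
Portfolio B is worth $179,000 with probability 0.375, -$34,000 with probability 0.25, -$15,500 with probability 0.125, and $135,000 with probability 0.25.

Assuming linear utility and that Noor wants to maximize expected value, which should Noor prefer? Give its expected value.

Portfolio A = 0.36 × (-39000) + 0.64 × 190000 = -14040 + 121600 = 107560
Portfolio B = 0.375 × 179000 + 0.25 × (-34000) + 0.125 × (-15500) + 0.25 × 135000 = 67125 − 8500 − 1937.5 + 33750 = 90437.5

Portfolio A ($107,560)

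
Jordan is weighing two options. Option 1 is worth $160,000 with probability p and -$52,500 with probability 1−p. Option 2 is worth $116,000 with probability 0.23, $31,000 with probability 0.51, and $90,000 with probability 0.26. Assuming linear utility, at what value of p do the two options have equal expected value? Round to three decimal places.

EV(Option 2) = 0.23 × 116000 + 0.51 × 31000 + 0.26 × 90000 = 26680 + 15810 + 23400 = 65890
p·160000 + (1−p)·(-52500) = 65890
212500p − 52500 = 65890
p = (65890 + 52500) / 212500

p = 0.557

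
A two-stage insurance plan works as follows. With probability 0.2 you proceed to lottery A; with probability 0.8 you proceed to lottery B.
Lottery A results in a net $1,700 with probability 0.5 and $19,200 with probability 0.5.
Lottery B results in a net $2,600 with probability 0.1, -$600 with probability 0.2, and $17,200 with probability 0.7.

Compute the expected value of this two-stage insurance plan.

EV(A) = 0.5 × 1700 + 0.5 × 19200 = 850 + 9600 = 10450
EV(B) = 0.1 × 2600 + 0.2 × (-600) + 0.7 × 17200 = 260 − 120 + 12040 = 12180
Overall = 0.2 × 10450 + 0.8 × 12180 = 2090 + 9744 = 11834

$11,834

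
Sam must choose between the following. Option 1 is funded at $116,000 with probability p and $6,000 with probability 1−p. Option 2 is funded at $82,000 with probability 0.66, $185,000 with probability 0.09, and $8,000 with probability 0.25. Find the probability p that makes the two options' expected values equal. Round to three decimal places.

EV(Option 2) = 0.66 × 82000 + 0.09 × 185000 + 0.25 × 8000 = 54120 + 16650 + 2000 = 72770
p·116000 + (1−p)·6000 = 72770
110000p + 6000 = 72770
p = (72770 − 6000) / 110000

p = 0.607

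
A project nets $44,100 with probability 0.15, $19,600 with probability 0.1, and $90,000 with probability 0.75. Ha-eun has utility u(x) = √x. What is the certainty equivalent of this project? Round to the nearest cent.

E[u] = 0.15·√44100 + 0.1·√19600 + 0.75·√90000 = 0.15·210 + 0.1·140 + 0.75·300 = 270.5
CE = (270.5)² = 73170.25

$73,170.25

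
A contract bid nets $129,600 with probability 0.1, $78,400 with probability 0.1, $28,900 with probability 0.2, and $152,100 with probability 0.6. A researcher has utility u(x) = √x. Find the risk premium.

$7,616

E[u] = 0.1·√129600 + 0.1·√78400 + 0.2·√28900 + 0.6·√152100 = 0.1·360 + 0.1·280 + 0.2·170 + 0.6·390 = 332
CE = (332)² = 110224
Risk premium = EV − CE = 117840 − 110224 = 7616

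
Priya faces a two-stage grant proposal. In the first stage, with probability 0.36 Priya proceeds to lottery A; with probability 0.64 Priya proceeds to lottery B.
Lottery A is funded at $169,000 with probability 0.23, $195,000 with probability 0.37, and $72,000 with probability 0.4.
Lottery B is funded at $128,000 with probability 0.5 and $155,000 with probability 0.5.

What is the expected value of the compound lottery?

EV(A) = 0.23 × 169000 + 0.37 × 195000 + 0.4 × 72000 = 38870 + 72150 + 28800 = 139820
EV(B) = 0.5 × 128000 + 0.5 × 155000 = 64000 + 77500 = 141500
Overall = 0.36 × 139820 + 0.64 × 141500 = 50335.2 + 90560 = 140895.2

$140,895.20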